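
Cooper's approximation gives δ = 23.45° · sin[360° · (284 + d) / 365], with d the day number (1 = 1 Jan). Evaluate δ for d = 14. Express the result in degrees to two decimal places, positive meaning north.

360 × (284 + 14) / 365 = 293.918°; sin(293.918°) = -0.9141.
δ = 23.45 × -0.9141 = -21.436° ≈ -21.44°.

-21.44°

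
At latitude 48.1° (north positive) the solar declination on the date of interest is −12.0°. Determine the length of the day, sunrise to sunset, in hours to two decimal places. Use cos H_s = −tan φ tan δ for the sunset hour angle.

10.17 hours

−tan φ tan δ = −(1.1145)(-0.2126) = 0.2369; H_s = arccos(0.2369) = 76.30°.
Day length = 2 H_s / 15° h⁻¹ = 152.60° / 15 = 10.173 h.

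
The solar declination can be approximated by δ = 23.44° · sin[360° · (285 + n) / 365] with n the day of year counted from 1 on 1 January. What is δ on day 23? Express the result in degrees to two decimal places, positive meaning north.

-19.48°

360 × (285 + 23) / 365 = 303.781°; sin(303.781°) = -0.8312.
δ = 23.44 × -0.8312 = -19.483° ≈ -19.48°.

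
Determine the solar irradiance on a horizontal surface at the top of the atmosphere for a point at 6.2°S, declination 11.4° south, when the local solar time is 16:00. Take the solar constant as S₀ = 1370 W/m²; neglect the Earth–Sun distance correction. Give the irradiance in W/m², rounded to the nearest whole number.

697 W/m²

Hour angle H = 15° × (16 − 12) = 60.00°.
cos θ_z = sin(-6.2°) sin(-11.4°) + cos(-6.2°) cos(-11.4°) cos(60.00°) = 0.0213 + 0.4873 = 0.5086.
Top-of-atmosphere irradiance = S₀ cos θ_z = 1370 × 0.5086 = 696.78 W/m².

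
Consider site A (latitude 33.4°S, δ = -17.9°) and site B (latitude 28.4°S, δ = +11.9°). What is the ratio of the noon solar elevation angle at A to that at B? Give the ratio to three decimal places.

A: 90° − |-33.4 − (-17.9)| = 74.50°.
B: 90° − |-28.4 − (11.9)| = 49.70°.
Ratio A/B = 74.5000 / 49.7000 = 1.4990.

1.499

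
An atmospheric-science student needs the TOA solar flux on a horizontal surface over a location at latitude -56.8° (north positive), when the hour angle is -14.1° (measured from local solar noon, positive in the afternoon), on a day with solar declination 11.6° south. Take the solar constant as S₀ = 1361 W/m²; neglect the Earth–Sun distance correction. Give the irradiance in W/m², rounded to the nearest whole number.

937 W/m²

cos θ_z = sin φ sin δ + cos φ cos δ cos H = (-0.8368)(-0.2011) + (0.5476)(0.9796)(0.9699) = 0.6886.
Top-of-atmosphere irradiance = S₀ cos θ_z = 1361 × 0.6886 = 937.18 W/m².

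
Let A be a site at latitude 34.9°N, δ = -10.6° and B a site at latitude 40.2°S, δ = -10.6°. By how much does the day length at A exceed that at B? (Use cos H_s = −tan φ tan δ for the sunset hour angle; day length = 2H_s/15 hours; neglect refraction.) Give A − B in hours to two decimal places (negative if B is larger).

-2.21 h

A: H_s = arccos(−tan 34.9° · tan -10.6°) = 82.50°, so 2H_s/15 = 11.0000 h.
B: H_s = arccos(−tan -40.2° · tan -10.6°) = 99.10°, so 2H_s/15 = 13.2133 h.
A − B = 11.0000 − 13.2133 = -2.2133 h.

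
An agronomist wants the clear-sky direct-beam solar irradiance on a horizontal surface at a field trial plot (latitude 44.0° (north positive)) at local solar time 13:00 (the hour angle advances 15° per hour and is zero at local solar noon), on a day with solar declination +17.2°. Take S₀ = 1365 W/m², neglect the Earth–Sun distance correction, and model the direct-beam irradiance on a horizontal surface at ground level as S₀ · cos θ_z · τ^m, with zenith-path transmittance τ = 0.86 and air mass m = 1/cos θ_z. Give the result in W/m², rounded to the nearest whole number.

997 W/m²

Hour angle H = 15° × (13 − 12) = 15.00°.
cos θ_z = sin φ sin δ + cos φ cos δ cos H = (0.6947)(0.2957) + (0.7193)(0.9553)(0.9659) = 0.8691.
Air mass m = 1/cos θ_z = 1/0.8691 = 1.151; τ^m = 0.86^1.151 = 0.8406.
Surface direct beam = 1365 × 0.8691 × 0.8406 = 997.22 W/m².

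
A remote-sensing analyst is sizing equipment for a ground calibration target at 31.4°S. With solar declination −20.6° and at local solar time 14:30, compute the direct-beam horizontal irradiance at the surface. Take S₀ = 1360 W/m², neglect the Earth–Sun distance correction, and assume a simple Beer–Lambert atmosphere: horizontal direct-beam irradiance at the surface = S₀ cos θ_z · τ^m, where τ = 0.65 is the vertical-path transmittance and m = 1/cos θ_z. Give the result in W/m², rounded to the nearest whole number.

656 W/m²

Hour angle H = 15° × (14.5 − 12) = 37.50°.
cos θ_z = sin(-31.4°) sin(-20.6°) + cos(-31.4°) cos(-20.6°) cos(37.50°) = 0.1833 + 0.6339 = 0.8172.
Air mass m = 1/cos θ_z = 1/0.8172 = 1.224; τ^m = 0.65^1.224 = 0.5902.
Surface direct beam = 1360 × 0.8172 × 0.5902 = 655.94 W/m².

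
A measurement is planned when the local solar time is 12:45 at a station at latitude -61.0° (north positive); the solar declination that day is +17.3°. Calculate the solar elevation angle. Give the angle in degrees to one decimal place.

11.2°

Hour angle H = 15° × (12.75 − 12) = 11.25°.
With φ = -61.0°, δ = 17.3°, H = 11.25°: sin φ sin δ = -0.2601, cos φ cos δ cos H = 0.4540, so cos θ_z = 0.1939.
θ_z = arccos(0.1939) = 78.82°, so the elevation is 90° − 78.82° = 11.18°.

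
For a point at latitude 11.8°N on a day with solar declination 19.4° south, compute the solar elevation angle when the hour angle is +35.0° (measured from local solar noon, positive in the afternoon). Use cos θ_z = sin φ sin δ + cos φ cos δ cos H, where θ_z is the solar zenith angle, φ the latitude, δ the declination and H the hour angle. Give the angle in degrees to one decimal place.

43.5°

cos θ_z = sin(11.8°) sin(-19.4°) + cos(11.8°) cos(-19.4°) cos(35.00°) = -0.0679 + 0.7563 = 0.6884.
θ_z = arccos(0.6884) = 46.50°, so the elevation is 90° − 46.50° = 43.50°.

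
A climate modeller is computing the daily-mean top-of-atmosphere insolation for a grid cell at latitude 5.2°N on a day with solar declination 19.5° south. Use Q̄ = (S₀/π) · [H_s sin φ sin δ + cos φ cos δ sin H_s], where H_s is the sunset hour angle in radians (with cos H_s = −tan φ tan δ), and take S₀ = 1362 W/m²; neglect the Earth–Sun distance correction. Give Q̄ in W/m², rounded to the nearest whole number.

387 W/m²

The sunset hour angle satisfies cos H_s = −tan φ tan δ = 0.0322, giving H_s = 88.15°. In radians, H_s = 1.5385.
H_s sin φ sin δ = 1.5385 × 0.0906 × -0.3338 = -0.0465.
cos φ cos δ sin H_s = 0.9959 × 0.9426 × 0.9995 = 0.9383.
Q̄ = (1362/π) × (-0.0465 + 0.9383) = 433.54 × 0.8918 = 386.63 W/m².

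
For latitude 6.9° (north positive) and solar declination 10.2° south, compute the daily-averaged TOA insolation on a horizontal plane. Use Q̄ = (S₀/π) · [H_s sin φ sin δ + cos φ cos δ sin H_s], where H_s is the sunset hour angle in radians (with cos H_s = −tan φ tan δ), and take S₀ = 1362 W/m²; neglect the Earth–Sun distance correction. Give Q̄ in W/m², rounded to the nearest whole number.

409 W/m²

cos H_s = −tan(6.9°) · tan(-10.2°) = 0.0218, so H_s = arccos(0.0218) = 88.75°. In radians, H_s = 1.5490.
H_s sin φ sin δ = 1.5490 × 0.1201 × -0.1771 = -0.0329.
cos φ cos δ sin H_s = 0.9928 × 0.9842 × 0.9998 = 0.9769.
Q̄ = (1362/π) × (-0.0329 + 0.9769) = 433.54 × 0.9440 = 409.26 W/m².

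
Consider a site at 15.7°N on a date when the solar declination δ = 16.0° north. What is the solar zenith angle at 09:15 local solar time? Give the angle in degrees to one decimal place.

Hour angle H = 15° × (9.25 − 12) = -41.25°.
With φ = 15.7°, δ = 16.0°, H = -41.25°: sin φ sin δ = 0.0746, cos φ cos δ cos H = 0.6958, so cos θ_z = 0.7704.
θ_z = arccos(0.7704) = 39.61°.

39.6°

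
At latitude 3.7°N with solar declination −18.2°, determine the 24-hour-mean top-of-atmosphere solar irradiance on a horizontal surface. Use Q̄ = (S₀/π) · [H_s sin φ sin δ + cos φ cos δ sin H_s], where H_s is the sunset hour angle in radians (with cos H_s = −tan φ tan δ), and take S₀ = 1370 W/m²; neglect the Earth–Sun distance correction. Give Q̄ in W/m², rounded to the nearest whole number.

400 W/m²

−tan φ tan δ = −(0.0647)(-0.3288) = 0.0213; H_s = arccos(0.0213) = 88.78°. In radians, H_s = 1.5495.
H_s sin φ sin δ = 1.5495 × 0.0645 × -0.3123 = -0.0312.
cos φ cos δ sin H_s = 0.9979 × 0.9500 × 0.9998 = 0.9478.
Q̄ = (1370/π) × (-0.0312 + 0.9478) = 436.08 × 0.9166 = 399.71 W/m².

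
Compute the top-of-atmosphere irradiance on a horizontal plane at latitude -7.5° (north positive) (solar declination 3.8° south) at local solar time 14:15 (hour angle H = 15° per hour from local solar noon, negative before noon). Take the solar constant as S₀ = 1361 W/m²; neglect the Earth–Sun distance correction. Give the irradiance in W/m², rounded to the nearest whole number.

Hour angle H = 15° × (14.25 − 12) = 33.75°.
cos θ_z = sin(-7.5°) sin(-3.8°) + cos(-7.5°) cos(-3.8°) cos(33.75°) = 0.0087 + 0.8225 = 0.8312.
Top-of-atmosphere irradiance = S₀ cos θ_z = 1361 × 0.8312 = 1131.26 W/m².

1131 W/m²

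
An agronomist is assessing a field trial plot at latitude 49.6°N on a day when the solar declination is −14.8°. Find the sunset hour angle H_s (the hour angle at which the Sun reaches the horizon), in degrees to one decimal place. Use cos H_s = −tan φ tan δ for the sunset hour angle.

71.9°

cos H_s = −tan(49.6°) · tan(-14.8°) = 0.3104, so H_s = arccos(0.3104) = 71.92°.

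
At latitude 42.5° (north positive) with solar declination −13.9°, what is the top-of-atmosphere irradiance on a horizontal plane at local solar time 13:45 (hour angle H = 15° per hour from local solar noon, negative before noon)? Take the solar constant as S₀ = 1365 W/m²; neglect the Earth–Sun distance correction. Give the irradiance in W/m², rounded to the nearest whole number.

655 W/m²

Hour angle H = 15° × (13.75 − 12) = 26.25°.
cos θ_z = sin(42.5°) sin(-13.9°) + cos(42.5°) cos(-13.9°) cos(26.25°) = -0.1623 + 0.6419 = 0.4796.
Top-of-atmosphere irradiance = S₀ cos θ_z = 1365 × 0.4796 = 654.65 W/m².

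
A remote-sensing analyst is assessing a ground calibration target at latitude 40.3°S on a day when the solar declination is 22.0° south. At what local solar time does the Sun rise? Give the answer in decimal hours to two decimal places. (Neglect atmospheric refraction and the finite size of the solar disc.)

4.66 h

−tan φ tan δ = −(-0.8481)(-0.4040) = -0.3426; H_s = arccos(-0.3426) = 110.04°.
Sunrise is at 12 − H_s/15 = 12 − 7.336 = 4.664 h local solar time.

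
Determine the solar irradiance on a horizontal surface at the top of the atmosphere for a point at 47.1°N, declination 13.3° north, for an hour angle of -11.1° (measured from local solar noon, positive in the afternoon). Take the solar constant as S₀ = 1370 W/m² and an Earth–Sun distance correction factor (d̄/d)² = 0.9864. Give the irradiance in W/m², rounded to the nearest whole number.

1106 W/m²

cos θ_z = sin(47.1°) sin(13.3°) + cos(47.1°) cos(13.3°) cos(-11.10°) = 0.1685 + 0.6501 = 0.8186.
Top-of-atmosphere irradiance = S₀ (d̄/d)² cos θ_z = 1370 × 0.9864 × 0.8186 = 1106.23 W/m².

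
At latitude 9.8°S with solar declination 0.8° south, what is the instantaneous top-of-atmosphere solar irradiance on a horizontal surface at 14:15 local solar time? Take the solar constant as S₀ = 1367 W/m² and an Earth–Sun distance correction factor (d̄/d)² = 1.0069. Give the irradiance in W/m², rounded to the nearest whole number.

Hour angle H = 15° × (14.25 − 12) = 33.75°.
cos θ_z = sin φ sin δ + cos φ cos δ cos H = (-0.1702)(-0.0140) + (0.9854)(0.9999)(0.8315) = 0.8217.
Top-of-atmosphere irradiance = S₀ (d̄/d)² cos θ_z = 1367 × 1.0069 × 0.8217 = 1131.01 W/m².

1131 W/m²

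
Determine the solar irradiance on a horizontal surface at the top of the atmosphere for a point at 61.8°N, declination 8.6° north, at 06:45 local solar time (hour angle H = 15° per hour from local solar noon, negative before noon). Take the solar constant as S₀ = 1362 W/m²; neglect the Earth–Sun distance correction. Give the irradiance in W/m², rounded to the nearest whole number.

304 W/m²

Hour angle H = 15° × (6.75 − 12) = -78.75°.
With φ = 61.8°, δ = 8.6°, H = -78.75°: sin φ sin δ = 0.1318, cos φ cos δ cos H = 0.0912, so cos θ_z = 0.2230.
Top-of-atmosphere irradiance = S₀ cos θ_z = 1362 × 0.2230 = 303.73 W/m².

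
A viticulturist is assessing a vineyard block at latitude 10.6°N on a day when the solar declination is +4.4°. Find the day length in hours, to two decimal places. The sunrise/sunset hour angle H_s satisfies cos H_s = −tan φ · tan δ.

cos H_s = −tan(10.6°) · tan(4.4°) = -0.0144, so H_s = arccos(-0.0144) = 90.83°.
Day length = 2 H_s / 15° h⁻¹ = 181.66° / 15 = 12.111 h.

12.11 hours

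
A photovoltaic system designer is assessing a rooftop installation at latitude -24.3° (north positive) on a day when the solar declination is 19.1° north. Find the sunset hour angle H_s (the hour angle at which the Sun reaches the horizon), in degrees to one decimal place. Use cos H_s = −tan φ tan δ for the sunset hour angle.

81.0°

−tan φ tan δ = −(-0.4515)(0.3463) = 0.1564; H_s = arccos(0.1564) = 81.00°.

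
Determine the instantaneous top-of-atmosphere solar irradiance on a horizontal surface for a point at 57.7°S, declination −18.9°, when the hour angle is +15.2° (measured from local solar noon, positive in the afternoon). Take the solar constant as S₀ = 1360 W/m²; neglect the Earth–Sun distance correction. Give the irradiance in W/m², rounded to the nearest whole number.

1036 W/m²

cos θ_z = sin φ sin δ + cos φ cos δ cos H = (-0.8453)(-0.3239) + (0.5344)(0.9461)(0.9650) = 0.7617.
Top-of-atmosphere irradiance = S₀ cos θ_z = 1360 × 0.7617 = 1035.91 W/m².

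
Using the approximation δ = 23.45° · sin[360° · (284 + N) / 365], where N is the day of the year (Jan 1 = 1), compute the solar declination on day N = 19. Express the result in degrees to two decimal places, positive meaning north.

360 × (284 + 19) / 365 = 298.849°; sin(298.849°) = -0.8759.
δ = 23.45 × -0.8759 = -20.540° ≈ -20.54°.

-20.54°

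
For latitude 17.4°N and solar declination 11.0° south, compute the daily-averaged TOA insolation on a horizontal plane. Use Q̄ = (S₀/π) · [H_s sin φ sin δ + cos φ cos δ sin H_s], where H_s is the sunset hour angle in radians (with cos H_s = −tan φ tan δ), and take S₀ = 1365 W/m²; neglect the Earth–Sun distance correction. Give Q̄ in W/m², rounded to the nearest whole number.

The sunset hour angle satisfies cos H_s = −tan φ tan δ = 0.0609, giving H_s = 86.51°. In radians, H_s = 1.5099.
H_s sin φ sin δ = 1.5099 × 0.2990 × -0.1908 = -0.0861.
cos φ cos δ sin H_s = 0.9542 × 0.9816 × 0.9981 = 0.9349.
Q̄ = (1365/π) × (-0.0861 + 0.9349) = 434.49 × 0.8488 = 368.80 W/m².

369 W/m²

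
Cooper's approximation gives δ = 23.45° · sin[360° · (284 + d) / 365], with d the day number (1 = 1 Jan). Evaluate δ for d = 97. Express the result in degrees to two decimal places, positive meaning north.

360 × (284 + 97) / 365 = 375.781°; sin(375.781°) = 0.2720.
δ = 23.45 × 0.2720 = 6.378° ≈ +6.38°.

+6.38°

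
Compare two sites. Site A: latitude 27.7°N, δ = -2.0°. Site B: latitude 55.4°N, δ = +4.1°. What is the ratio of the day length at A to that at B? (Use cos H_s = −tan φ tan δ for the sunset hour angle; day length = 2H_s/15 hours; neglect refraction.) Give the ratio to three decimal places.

0.927

A: H_s = arccos(−tan 27.7° · tan -2.0°) = 88.95°, so 2H_s/15 = 11.8600 h.
B: H_s = arccos(−tan 55.4° · tan 4.1°) = 95.96°, so 2H_s/15 = 12.7947 h.
Ratio A/B = 11.8600 / 12.7947 = 0.9269.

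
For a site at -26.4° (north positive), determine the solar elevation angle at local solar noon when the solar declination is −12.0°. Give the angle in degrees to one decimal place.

75.6°

At local solar noon the hour angle is zero, so the elevation is 90° − |φ − δ| = 90° − |-26.4° − (-12.0°)| = 90° − 14.4° = 75.6°.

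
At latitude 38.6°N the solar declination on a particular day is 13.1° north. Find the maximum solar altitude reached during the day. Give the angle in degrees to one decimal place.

At local solar noon the hour angle is zero, so the elevation is 90° − |φ − δ| = 90° − |38.6° − (13.1°)| = 90° − 25.5° = 64.5°.

64.5°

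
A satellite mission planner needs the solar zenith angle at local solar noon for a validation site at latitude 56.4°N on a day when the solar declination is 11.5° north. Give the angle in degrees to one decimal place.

At local solar noon the hour angle is zero, so the zenith angle is |φ − δ| = |56.4° − (11.5°)| = 44.9°.

44.9°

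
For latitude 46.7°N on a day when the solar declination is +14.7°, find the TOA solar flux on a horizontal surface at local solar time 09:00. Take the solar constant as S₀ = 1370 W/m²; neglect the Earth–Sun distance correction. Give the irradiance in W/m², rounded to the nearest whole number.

896 W/m²

Hour angle H = 15° × (9 − 12) = -45.00°.
With φ = 46.7°, δ = 14.7°, H = -45.00°: sin φ sin δ = 0.1847, cos φ cos δ cos H = 0.4691, so cos θ_z = 0.6538.
Top-of-atmosphere irradiance = S₀ cos θ_z = 1370 × 0.6538 = 895.71 W/m².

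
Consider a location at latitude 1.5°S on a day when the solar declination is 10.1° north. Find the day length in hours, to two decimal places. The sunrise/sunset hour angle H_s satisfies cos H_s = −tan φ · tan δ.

11.96 hours

cos H_s = −tan(-1.5°) · tan(10.1°) = 0.0047, so H_s = arccos(0.0047) = 89.73°.
Day length = 2 H_s / 15° h⁻¹ = 179.46° / 15 = 11.964 h.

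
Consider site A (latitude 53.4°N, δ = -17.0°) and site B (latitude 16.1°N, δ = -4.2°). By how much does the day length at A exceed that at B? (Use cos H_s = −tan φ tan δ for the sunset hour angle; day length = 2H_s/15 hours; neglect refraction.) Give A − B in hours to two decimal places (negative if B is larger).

-3.08 h

A: H_s = arccos(−tan 53.4° · tan -17.0°) = 65.69°, so 2H_s/15 = 8.7587 h.
B: H_s = arccos(−tan 16.1° · tan -4.2°) = 88.79°, so 2H_s/15 = 11.8387 h.
A − B = 8.7587 − 11.8387 = -3.0800 h.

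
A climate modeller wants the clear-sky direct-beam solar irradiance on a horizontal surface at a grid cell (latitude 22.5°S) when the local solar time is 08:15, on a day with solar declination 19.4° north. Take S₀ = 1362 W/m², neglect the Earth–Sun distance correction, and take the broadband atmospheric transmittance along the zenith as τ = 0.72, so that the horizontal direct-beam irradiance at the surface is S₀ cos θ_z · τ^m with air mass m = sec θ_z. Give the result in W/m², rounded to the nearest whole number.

194 W/m²

Hour angle H = 15° × (8.25 − 12) = -56.25°.
cos θ_z = sin φ sin δ + cos φ cos δ cos H = (-0.3827)(0.3322) + (0.9239)(0.9432)(0.5556) = 0.3570.
Air mass m = 1/cos θ_z = 1/0.3570 = 2.801; τ^m = 0.72^2.801 = 0.3985.
Surface direct beam = 1362 × 0.3570 × 0.3985 = 193.76 W/m².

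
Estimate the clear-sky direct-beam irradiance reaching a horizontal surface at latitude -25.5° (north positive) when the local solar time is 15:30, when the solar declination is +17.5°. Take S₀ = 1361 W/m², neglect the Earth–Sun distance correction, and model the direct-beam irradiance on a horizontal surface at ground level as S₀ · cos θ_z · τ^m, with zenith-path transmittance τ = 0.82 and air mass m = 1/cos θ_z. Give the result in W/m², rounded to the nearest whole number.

Hour angle H = 15° × (15.5 − 12) = 52.50°.
cos θ_z = sin φ sin δ + cos φ cos δ cos H = (-0.4305)(0.3007) + (0.9026)(0.9537)(0.6088) = 0.3946.
Air mass m = 1/cos θ_z = 1/0.3946 = 2.534; τ^m = 0.82^2.534 = 0.6048.
Surface direct beam = 1361 × 0.3946 × 0.6048 = 324.81 W/m².

325 W/m²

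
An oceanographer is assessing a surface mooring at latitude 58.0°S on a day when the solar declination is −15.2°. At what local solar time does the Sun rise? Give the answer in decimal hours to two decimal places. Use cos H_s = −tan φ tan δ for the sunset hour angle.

4.28 h

The sunset hour angle satisfies cos H_s = −tan φ tan δ = -0.4348, giving H_s = 115.77°.
Sunrise is at 12 − H_s/15 = 12 − 7.718 = 4.282 h local solar time.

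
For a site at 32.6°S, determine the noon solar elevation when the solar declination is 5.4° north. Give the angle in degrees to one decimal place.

At local solar noon the hour angle is zero, so the elevation is 90° − |φ − δ| = 90° − |-32.6° − (5.4°)| = 90° − 38.0° = 52.0°.

52.0°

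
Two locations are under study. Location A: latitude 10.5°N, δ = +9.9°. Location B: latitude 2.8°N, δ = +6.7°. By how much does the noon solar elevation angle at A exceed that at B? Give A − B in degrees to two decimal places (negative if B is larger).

A: 90° − |10.5 − (9.9)| = 89.40°.
B: 90° − |2.8 − (6.7)| = 86.10°.
A − B = 89.40 − 86.10 = 3.30°.

+3.30°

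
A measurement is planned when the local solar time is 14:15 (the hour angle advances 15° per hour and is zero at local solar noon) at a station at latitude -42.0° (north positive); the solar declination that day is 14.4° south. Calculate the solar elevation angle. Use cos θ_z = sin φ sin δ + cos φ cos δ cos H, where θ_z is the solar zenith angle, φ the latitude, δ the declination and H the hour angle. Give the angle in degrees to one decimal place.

49.9°

Hour angle H = 15° × (14.25 − 12) = 33.75°.
cos θ_z = sin(-42.0°) sin(-14.4°) + cos(-42.0°) cos(-14.4°) cos(33.75°) = 0.1664 + 0.5985 = 0.7649.
θ_z = arccos(0.7649) = 40.10°, so the elevation is 90° − 40.10° = 49.90°.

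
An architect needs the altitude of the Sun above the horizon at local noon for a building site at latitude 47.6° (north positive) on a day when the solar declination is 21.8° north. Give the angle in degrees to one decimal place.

64.2°

At local solar noon the hour angle is zero, so the elevation is 90° − |φ − δ| = 90° − |47.6° − (21.8°)| = 90° − 25.8° = 64.2°.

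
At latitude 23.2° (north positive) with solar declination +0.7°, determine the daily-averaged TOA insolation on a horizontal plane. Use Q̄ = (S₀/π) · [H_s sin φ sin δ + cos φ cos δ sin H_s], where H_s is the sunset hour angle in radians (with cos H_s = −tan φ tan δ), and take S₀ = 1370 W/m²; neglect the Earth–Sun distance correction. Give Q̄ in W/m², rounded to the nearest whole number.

404 W/m²

The sunset hour angle satisfies cos H_s = −tan φ tan δ = -0.0052, giving H_s = 90.30°. In radians, H_s = 1.5760.
H_s sin φ sin δ = 1.5760 × 0.3939 × 0.0122 = 0.0076.
cos φ cos δ sin H_s = 0.9191 × 0.9999 × 1.0000 = 0.9190.
Q̄ = (1370/π) × (0.0076 + 0.9190) = 436.08 × 0.9266 = 404.07 W/m².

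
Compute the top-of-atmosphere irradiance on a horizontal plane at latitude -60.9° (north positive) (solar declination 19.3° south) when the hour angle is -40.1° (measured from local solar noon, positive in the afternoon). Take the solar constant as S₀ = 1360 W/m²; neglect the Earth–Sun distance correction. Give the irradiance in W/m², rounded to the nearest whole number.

cos θ_z = sin φ sin δ + cos φ cos δ cos H = (-0.8738)(-0.3305) + (0.4863)(0.9438)(0.7649) = 0.6399.
Top-of-atmosphere irradiance = S₀ cos θ_z = 1360 × 0.6399 = 870.26 W/m².

870 W/m²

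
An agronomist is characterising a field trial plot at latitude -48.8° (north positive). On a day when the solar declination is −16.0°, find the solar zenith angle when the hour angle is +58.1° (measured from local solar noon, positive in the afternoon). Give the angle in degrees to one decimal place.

cos θ_z = sin(-48.8°) sin(-16.0°) + cos(-48.8°) cos(-16.0°) cos(58.10°) = 0.2074 + 0.3346 = 0.5420.
θ_z = arccos(0.5420) = 57.18°.

57.2°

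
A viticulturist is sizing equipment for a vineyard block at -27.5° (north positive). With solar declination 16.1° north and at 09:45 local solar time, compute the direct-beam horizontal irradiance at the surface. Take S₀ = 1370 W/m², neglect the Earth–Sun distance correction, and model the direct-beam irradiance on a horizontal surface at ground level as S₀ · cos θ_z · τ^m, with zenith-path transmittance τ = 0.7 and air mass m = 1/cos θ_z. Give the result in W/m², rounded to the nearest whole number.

430 W/m²

Hour angle H = 15° × (9.75 − 12) = -33.75°.
With φ = -27.5°, δ = 16.1°, H = -33.75°: sin φ sin δ = -0.1280, cos φ cos δ cos H = 0.7086, so cos θ_z = 0.5806.
Air mass m = 1/cos θ_z = 1/0.5806 = 1.722; τ^m = 0.7^1.722 = 0.5411.
Surface direct beam = 1370 × 0.5806 × 0.5411 = 430.40 W/m².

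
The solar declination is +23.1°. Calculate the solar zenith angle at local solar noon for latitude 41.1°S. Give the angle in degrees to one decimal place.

At local solar noon the hour angle is zero, so the zenith angle is |φ − δ| = |-41.1° − (23.1°)| = 64.2°.

64.2°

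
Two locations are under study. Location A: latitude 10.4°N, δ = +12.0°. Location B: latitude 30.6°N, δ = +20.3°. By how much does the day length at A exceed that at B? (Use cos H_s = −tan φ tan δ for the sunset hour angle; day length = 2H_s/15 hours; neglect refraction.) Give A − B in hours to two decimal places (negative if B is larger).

A: H_s = arccos(−tan 10.4° · tan 12.0°) = 92.24°, so 2H_s/15 = 12.2987 h.
B: H_s = arccos(−tan 30.6° · tan 20.3°) = 102.64°, so 2H_s/15 = 13.6853 h.
A − B = 12.2987 − 13.6853 = -1.3866 h.

-1.39 h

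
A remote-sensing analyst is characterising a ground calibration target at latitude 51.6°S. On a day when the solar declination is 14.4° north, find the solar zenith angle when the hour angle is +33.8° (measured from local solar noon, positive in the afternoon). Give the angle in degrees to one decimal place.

72.2°

With φ = -51.6°, δ = 14.4°, H = 33.80°: sin φ sin δ = -0.1949, cos φ cos δ cos H = 0.4999, so cos θ_z = 0.3050.
θ_z = arccos(0.3050) = 72.24°.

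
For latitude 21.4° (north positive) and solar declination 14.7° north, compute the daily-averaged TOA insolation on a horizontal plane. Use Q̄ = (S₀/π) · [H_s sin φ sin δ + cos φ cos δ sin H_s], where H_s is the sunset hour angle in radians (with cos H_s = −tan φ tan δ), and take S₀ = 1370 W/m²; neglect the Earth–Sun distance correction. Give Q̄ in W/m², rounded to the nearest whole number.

458 W/m²

cos H_s = −tan(21.4°) · tan(14.7°) = -0.1028, so H_s = arccos(-0.1028) = 95.90°. In radians, H_s = 1.6738.
H_s sin φ sin δ = 1.6738 × 0.3649 × 0.2538 = 0.1550.
cos φ cos δ sin H_s = 0.9311 × 0.9673 × 0.9947 = 0.8959.
Q̄ = (1370/π) × (0.1550 + 0.8959) = 436.08 × 1.0509 = 458.28 W/m².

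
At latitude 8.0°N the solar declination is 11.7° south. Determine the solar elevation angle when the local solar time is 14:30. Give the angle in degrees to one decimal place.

Hour angle H = 15° × (14.5 − 12) = 37.50°.
cos θ_z = sin φ sin δ + cos φ cos δ cos H = (0.1392)(-0.2028) + (0.9903)(0.9792)(0.7934) = 0.7411.
θ_z = arccos(0.7411) = 42.17°, so the elevation is 90° − 42.17° = 47.83°.

47.8°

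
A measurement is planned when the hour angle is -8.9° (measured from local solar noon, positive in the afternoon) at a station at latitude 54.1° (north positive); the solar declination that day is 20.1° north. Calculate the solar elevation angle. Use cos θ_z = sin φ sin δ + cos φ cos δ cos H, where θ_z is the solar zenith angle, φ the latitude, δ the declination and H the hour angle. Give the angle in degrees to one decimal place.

With φ = 54.1°, δ = 20.1°, H = -8.90°: sin φ sin δ = 0.2784, cos φ cos δ cos H = 0.5440, so cos θ_z = 0.8224.
θ_z = arccos(0.8224) = 34.67°, so the elevation is 90° − 34.67° = 55.33°.

55.3°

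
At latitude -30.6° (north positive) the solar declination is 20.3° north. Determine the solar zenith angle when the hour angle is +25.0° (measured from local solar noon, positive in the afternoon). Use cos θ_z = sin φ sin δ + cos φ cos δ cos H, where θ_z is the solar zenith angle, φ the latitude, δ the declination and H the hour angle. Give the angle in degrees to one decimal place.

56.3°

cos θ_z = sin(-30.6°) sin(20.3°) + cos(-30.6°) cos(20.3°) cos(25.00°) = -0.1766 + 0.7316 = 0.5550.
θ_z = arccos(0.5550) = 56.29°.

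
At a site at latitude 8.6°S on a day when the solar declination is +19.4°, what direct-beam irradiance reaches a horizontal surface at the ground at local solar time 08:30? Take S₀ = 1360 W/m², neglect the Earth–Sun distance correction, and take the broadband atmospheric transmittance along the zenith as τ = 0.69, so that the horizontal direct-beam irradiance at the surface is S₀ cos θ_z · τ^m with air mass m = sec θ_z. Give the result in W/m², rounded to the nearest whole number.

344 W/m²

Hour angle H = 15° × (8.5 − 12) = -52.50°.
With φ = -8.6°, δ = 19.4°, H = -52.50°: sin φ sin δ = -0.0497, cos φ cos δ cos H = 0.5677, so cos θ_z = 0.5180.
Air mass m = 1/cos θ_z = 1/0.5180 = 1.931; τ^m = 0.69^1.931 = 0.4884.
Surface direct beam = 1360 × 0.5180 × 0.4884 = 344.07 W/m².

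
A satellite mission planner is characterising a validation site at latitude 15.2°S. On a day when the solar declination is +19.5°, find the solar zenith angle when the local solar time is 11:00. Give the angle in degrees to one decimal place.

Hour angle H = 15° × (11 − 12) = -15.00°.
With φ = -15.2°, δ = 19.5°, H = -15.00°: sin φ sin δ = -0.0875, cos φ cos δ cos H = 0.8787, so cos θ_z = 0.7912.
θ_z = arccos(0.7912) = 37.70°.

37.7°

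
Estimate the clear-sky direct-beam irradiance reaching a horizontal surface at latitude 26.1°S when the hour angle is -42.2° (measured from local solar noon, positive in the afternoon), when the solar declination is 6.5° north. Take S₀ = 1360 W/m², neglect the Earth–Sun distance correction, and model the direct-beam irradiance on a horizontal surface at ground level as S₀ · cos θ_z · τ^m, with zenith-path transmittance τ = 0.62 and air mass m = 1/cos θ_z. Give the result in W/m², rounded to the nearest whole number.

cos θ_z = sin φ sin δ + cos φ cos δ cos H = (-0.4399)(0.1132) + (0.8980)(0.9936)(0.7408) = 0.6112.
Air mass m = 1/cos θ_z = 1/0.6112 = 1.636; τ^m = 0.62^1.636 = 0.4575.
Surface direct beam = 1360 × 0.6112 × 0.4575 = 380.29 W/m².

380 W/m²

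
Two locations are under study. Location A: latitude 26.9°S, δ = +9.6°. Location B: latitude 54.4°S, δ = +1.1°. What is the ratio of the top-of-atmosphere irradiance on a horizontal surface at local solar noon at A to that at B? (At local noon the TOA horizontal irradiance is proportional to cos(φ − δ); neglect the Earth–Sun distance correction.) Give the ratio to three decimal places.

1.419

A: cos θ_z = cos(-26.9° − (9.6°)) = 0.8039.
B: cos θ_z = cos(-54.4° − (1.1°)) = 0.5664.
Ratio A/B = 0.8039 / 0.5664 = 1.4193.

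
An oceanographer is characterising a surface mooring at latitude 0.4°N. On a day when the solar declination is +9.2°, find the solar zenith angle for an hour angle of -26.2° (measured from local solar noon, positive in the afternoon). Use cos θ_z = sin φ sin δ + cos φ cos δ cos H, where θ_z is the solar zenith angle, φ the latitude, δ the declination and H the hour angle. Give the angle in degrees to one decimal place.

cos θ_z = sin φ sin δ + cos φ cos δ cos H = (0.0070)(0.1599) + (1.0000)(0.9871)(0.8973) = 0.8868.
θ_z = arccos(0.8868) = 27.53°.

27.5°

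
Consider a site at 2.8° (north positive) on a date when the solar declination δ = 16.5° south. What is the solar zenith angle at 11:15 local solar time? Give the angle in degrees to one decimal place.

Hour angle H = 15° × (11.25 − 12) = -11.25°.
cos θ_z = sin φ sin δ + cos φ cos δ cos H = (0.0488)(-0.2840) + (0.9988)(0.9588)(0.9808) = 0.9254.
θ_z = arccos(0.9254) = 22.27°.

22.3°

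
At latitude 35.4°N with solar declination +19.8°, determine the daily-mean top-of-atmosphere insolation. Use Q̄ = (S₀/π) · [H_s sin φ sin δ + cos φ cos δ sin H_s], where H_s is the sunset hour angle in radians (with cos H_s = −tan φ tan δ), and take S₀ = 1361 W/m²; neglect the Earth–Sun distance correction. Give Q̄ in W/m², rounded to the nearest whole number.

477 W/m²

−tan φ tan δ = −(0.7107)(0.3600) = -0.2559; H_s = arccos(-0.2559) = 104.83°. In radians, H_s = 1.8296.
H_s sin φ sin δ = 1.8296 × 0.5793 × 0.3387 = 0.3590.
cos φ cos δ sin H_s = 0.8151 × 0.9409 × 0.9667 = 0.7414.
Q̄ = (1361/π) × (0.3590 + 0.7414) = 433.22 × 1.1004 = 476.72 W/m².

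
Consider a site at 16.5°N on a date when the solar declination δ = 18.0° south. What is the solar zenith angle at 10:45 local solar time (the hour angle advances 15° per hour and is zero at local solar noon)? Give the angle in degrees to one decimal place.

Hour angle H = 15° × (10.75 − 12) = -18.75°.
cos θ_z = sin(16.5°) sin(-18.0°) + cos(16.5°) cos(-18.0°) cos(-18.75°) = -0.0878 + 0.8635 = 0.7757.
θ_z = arccos(0.7757) = 39.13°.

39.1°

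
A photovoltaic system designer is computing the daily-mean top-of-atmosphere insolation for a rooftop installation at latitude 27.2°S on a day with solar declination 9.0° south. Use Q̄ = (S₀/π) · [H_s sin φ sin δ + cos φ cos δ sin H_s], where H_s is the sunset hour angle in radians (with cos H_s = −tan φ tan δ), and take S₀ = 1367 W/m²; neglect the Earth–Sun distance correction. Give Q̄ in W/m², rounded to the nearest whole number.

432 W/m²

−tan φ tan δ = −(-0.5139)(-0.1584) = -0.0814; H_s = arccos(-0.0814) = 94.67°. In radians, H_s = 1.6523.
H_s sin φ sin δ = 1.6523 × -0.4571 × -0.1564 = 0.1181.
cos φ cos δ sin H_s = 0.8894 × 0.9877 × 0.9967 = 0.8756.
Q̄ = (1367/π) × (0.1181 + 0.8756) = 435.13 × 0.9937 = 432.39 W/m².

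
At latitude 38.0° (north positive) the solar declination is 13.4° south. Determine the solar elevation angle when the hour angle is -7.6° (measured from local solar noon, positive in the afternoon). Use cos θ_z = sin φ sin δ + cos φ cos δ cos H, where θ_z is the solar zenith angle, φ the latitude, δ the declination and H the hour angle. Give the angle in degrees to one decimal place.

With φ = 38.0°, δ = -13.4°, H = -7.60°: sin φ sin δ = -0.1427, cos φ cos δ cos H = 0.7598, so cos θ_z = 0.6171.
θ_z = arccos(0.6171) = 51.90°, so the elevation is 90° − 51.90° = 38.10°.

38.1°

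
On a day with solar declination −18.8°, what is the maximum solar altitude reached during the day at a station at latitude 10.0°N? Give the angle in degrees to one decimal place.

At local solar noon the hour angle is zero, so the elevation is 90° − |φ − δ| = 90° − |10.0° − (-18.8°)| = 90° − 28.8° = 61.2°.

61.2°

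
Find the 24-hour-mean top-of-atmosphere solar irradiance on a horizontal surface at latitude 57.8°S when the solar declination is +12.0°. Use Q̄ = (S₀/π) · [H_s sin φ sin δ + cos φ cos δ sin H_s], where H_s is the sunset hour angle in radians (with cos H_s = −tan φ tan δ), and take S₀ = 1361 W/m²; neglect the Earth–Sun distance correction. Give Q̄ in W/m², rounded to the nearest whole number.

119 W/m²

−tan φ tan δ = −(-1.5880)(0.2126) = 0.3376; H_s = arccos(0.3376) = 70.27°. In radians, H_s = 1.2264.
H_s sin φ sin δ = 1.2264 × -0.8462 × 0.2079 = -0.2158.
cos φ cos δ sin H_s = 0.5329 × 0.9781 × 0.9413 = 0.4906.
Q̄ = (1361/π) × (-0.2158 + 0.4906) = 433.22 × 0.2748 = 119.05 W/m².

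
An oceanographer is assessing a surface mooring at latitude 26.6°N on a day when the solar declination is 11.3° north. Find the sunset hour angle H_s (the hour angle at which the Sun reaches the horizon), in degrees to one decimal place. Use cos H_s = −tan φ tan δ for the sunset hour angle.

cos H_s = −tan(26.6°) · tan(11.3°) = -0.1001, so H_s = arccos(-0.1001) = 95.74°.

95.7°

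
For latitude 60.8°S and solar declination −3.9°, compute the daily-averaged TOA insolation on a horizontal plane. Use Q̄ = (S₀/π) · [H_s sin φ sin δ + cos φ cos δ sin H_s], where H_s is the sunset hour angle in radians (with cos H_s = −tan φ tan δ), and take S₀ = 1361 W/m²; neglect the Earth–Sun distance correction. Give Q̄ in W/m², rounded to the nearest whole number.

cos H_s = −tan(-60.8°) · tan(-3.9°) = -0.1220, so H_s = arccos(-0.1220) = 97.01°. In radians, H_s = 1.6931.
H_s sin φ sin δ = 1.6931 × -0.8729 × -0.0680 = 0.1005.
cos φ cos δ sin H_s = 0.4879 × 0.9977 × 0.9925 = 0.4831.
Q̄ = (1361/π) × (0.1005 + 0.4831) = 433.22 × 0.5836 = 252.83 W/m².

253 W/m²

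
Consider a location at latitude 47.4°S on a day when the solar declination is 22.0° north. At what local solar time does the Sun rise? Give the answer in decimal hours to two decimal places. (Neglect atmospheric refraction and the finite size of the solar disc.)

cos H_s = −tan(-47.4°) · tan(22.0°) = 0.4394, so H_s = arccos(0.4394) = 63.93°.
Sunrise is at 12 − H_s/15 = 12 − 4.262 = 7.738 h local solar time.

7.74 h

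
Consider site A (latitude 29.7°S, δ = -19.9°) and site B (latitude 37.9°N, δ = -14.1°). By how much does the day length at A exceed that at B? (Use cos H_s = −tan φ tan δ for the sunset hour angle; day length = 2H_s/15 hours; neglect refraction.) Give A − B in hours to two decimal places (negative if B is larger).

A: H_s = arccos(−tan -29.7° · tan -19.9°) = 101.92°, so 2H_s/15 = 13.5893 h.
B: H_s = arccos(−tan 37.9° · tan -14.1°) = 78.72°, so 2H_s/15 = 10.4960 h.
A − B = 13.5893 − 10.4960 = 3.0933 h.

+3.09 h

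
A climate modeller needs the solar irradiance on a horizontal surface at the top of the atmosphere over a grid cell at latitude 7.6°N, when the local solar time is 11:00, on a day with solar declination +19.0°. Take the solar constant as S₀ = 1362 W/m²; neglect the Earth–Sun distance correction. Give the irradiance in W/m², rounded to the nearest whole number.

1292 W/m²

Hour angle H = 15° × (11 − 12) = -15.00°.
cos θ_z = sin φ sin δ + cos φ cos δ cos H = (0.1323)(0.3256) + (0.9912)(0.9455)(0.9659) = 0.9483.
Top-of-atmosphere irradiance = S₀ cos θ_z = 1362 × 0.9483 = 1291.58 W/m².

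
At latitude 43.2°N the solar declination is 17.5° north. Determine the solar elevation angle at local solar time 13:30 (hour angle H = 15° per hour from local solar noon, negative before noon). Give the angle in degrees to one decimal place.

58.0°

Hour angle H = 15° × (13.5 − 12) = 22.50°.
With φ = 43.2°, δ = 17.5°, H = 22.50°: sin φ sin δ = 0.2058, cos φ cos δ cos H = 0.6423, so cos θ_z = 0.8481.
θ_z = arccos(0.8481) = 31.99°, so the elevation is 90° − 31.99° = 58.01°.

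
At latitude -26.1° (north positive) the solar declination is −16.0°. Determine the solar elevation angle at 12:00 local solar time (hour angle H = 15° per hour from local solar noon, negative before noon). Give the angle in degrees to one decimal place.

Hour angle H = 15° × (12 − 12) = 0.00°.
With φ = -26.1°, δ = -16.0°, H = 0.00°: sin φ sin δ = 0.1213, cos φ cos δ cos H = 0.8632, so cos θ_z = 0.9845.
θ_z = arccos(0.9845) = 10.10°, so the elevation is 90° − 10.10° = 79.90°.

79.9°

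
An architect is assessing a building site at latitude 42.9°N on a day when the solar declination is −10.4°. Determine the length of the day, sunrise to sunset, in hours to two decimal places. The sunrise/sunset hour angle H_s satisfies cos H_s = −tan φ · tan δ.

10.69 hours

The sunset hour angle satisfies cos H_s = −tan φ tan δ = 0.1706, giving H_s = 80.18°.
Day length = 2 H_s / 15° h⁻¹ = 160.36° / 15 = 10.691 h.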